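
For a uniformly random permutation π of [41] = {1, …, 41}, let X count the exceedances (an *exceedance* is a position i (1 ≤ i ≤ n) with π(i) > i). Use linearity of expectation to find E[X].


Write X = Σ_{i=1}^{41} X_i, where X_i = 1_{π(i) > i}.
For each fixed i, π(i) is uniform over {1, …, 41} (marginal of a uniform permutation), so P[π(i) > i] = (n − i)/n. Summing: Σ_{i=1}^{41} (n − i)/n = (0 + 1 + … + 40)/41 = 41(41 − 1)/(2·41) = (41 − 1)/2.
Hence E[X] = Σ_{i=1}^{41} (41 − i)/41 = 20 ≈ 20.00000.

E[X] = 20 = 20.00000.


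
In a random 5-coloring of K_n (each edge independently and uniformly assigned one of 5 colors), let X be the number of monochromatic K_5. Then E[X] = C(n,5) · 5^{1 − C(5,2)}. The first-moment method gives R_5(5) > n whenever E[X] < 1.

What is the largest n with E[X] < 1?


We need C(n, 5) · 5^{1 − 10} < 1, i.e. C(n, 5) < 5^{10 − 1} = 1953125.
Check values of n near the boundary:
  n = 43: C(43, 5) = 962598; 962598 < 1953125? YES
  n = 44: C(44, 5) = 1086008; 1086008 < 1953125? YES
  n = 45: C(45, 5) = 1221759; 1221759 < 1953125? YES
  n = 46: C(46, 5) = 1370754; 1370754 < 1953125? YES
  n = 47: C(47, 5) = 1533939; 1533939 < 1953125? YES
  n = 48: C(48, 5) = 1712304; 1712304 < 1953125? YES
  n = 49: C(49, 5) = 1906884; 1906884 < 1953125? YES
  n = 50: C(50, 5) = 2118760; 2118760 < 1953125? NO
  n = 51: C(51, 5) = 2349060; 2349060 < 1953125? NO
  n = 52: C(52, 5) = 2598960; 2598960 < 1953125? NO
The largest n with C(n, 5) < 1953125 is n = 49 (where E[X] = 1906884/1953125 ≈ 0.97632). Hence R_5(5) > 49, i.e. R_5(5) ≥ 50.

Largest n = 49; hence R_5(5) > 49.


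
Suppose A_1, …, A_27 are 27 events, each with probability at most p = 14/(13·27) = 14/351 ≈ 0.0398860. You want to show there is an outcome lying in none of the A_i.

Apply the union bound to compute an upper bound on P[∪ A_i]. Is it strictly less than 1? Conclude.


Union bound: P[∪_{i=1}^{27} A_i] ≤ Σ_i P[A_i] ≤ 27·p = 27·(14/351) = 14/13.
Numerically: 14/13 ≈ 1.0769231.
Is 14/13 < 1? NO.
Since the bound 14/13 is ≥ 1, the union bound is uninformative here; it does NOT by itself certify existence.

27·p = 14/13 ≈ 1.0769231; existence NOT certified by the union bound.


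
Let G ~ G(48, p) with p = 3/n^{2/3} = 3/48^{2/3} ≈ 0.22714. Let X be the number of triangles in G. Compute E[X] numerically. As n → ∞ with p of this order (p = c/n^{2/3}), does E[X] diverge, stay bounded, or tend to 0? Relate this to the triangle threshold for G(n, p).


Number of potential triangles: C(48, 3) = 17296.
Each occurs with probability p³ ≈ (0.22714)³ ≈ 1.1718750e-02.
By linearity: E[X] = C(48, 3)·p³ ≈ 17296 · 1.1718750e-02 ≈ 202.68750.
Since α = 2/3 < 1, p = c/n^{2/3} ≫ 1/n is above the triangle threshold p ~ 1/n. Asymptotically E[X] ~ (c³/6)·n^{3(1−α)} = (3³/6)·n^{1} → ∞; triangles are abundant w.h.p.

E[X] ≈ 202.68750; in regime p = Θ(1/n^{2/3}) E[X] diverges (above the triangle threshold p ~ 1/n).


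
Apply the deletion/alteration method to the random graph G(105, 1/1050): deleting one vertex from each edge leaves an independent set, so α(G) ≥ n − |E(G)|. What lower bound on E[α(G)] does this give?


E[|E(G)|] = C(105, 2)·p = 5460 · (1/1050) = 26/5.
E[α(G)] ≥ n − E[|E(G)|] = 105 − 26/5 = 499/5.
Numerically: ≈ 99.80000.
(This is only a lower bound; the true E[α(G)] may be larger.)

E[α(G)] ≥ 499/5 ≈ 99.80000.


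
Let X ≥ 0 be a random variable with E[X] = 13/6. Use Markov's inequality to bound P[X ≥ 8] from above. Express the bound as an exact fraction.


μ = E[X] = 13/6, a = 8.
Markov: P[X ≥ 8] ≤ μ/a = (13/6)/8 = 13/48.
Numerically: ≈ 0.27083.
(Since a = 8 > μ = 2.16667, the bound 13/48 is < 1 and informative.)

P[X ≥ 8] ≤ 13/48 ≈ 0.27083.


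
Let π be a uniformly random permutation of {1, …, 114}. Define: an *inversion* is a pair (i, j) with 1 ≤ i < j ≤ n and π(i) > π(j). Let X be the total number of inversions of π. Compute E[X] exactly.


Write X = Σ X_I over the C(114, 2) = 6441 pairs i < j, with X_I the indicator of one inversion.
There are 6441 indicators.
For each fixed pair i < j, the values π(i) and π(j) are two distinct elements of {1, …, 114} in uniformly random order; by symmetry P[π(i) > π(j)] = 1/2.
By linearity: E[X] = 6441 · (1/2) = C(114, 2) · (1/2) = 6441/2 = 6441/2 ≈ 3220.50000.

E[X] = 6441/2 = 3220.50000.


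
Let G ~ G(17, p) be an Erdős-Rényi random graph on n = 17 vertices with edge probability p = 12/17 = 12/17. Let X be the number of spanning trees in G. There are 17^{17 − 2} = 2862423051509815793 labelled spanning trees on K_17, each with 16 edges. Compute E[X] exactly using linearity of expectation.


K_17 has 17^{17 − 2} = 2862423051509815793 labelled spanning trees.
For each such spanning tree H, let X_H = 1 if all 16 edges of H are present in G. Then P[X_H = 1] = p^{16} = (12/17)^{16} = 184884258895036416/48661191875666868481.
By linearity of expectation: E[X] = Σ_H E[X_H] = 2862423051509815793 · p^{16} = 2862423051509815793 · 184884258895036416/48661191875666868481 = 184884258895036416/17.
Numerically: E[X] ≈ 1.09e+16.

E[X] = 2862423051509815793 · (12/17)^{16} = 184884258895036416/17 ≈ 1.09e+16.


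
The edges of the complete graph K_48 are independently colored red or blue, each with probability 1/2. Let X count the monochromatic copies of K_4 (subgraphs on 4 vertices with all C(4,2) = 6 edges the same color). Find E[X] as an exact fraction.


Let X = Σ_S X_S over the C(48, 4) = 194580 subsets S of size 4, where X_S = 1 if the K_4 on S is monochromatic.
For a fixed S, the K_4 on S has C(4, 2) = 6 edges. P[all 6 edges red] = (1/2)^6, and likewise for blue, so P[monochromatic] = 2·(1/2)^6 = 2^{1 − 6} = 1/32.
By linearity of expectation: E[X] = C(48, 4) · 2^{1 − 6} = 194580 · 1/32 = 48645/8.
Numerically: E[X] ≈ 6080.625000.

E[X] = C(48,4)·2^(1−C(4,2)) = 48645/8 ≈ 6080.625000.


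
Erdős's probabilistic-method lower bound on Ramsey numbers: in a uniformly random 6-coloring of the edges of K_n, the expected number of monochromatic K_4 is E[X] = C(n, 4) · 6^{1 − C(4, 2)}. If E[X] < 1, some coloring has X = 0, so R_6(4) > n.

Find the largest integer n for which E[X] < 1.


We need C(n, 4) · 6^{1 − 6} < 1, i.e. C(n, 4) < 6^{6 − 1} = 7776.
Check values of n near the boundary:
  n = 16: C(16, 4) = 1820; 1820 < 7776? YES
  n = 17: C(17, 4) = 2380; 2380 < 7776? YES
  n = 18: C(18, 4) = 3060; 3060 < 7776? YES
  n = 19: C(19, 4) = 3876; 3876 < 7776? YES
  n = 20: C(20, 4) = 4845; 4845 < 7776? YES
  n = 21: C(21, 4) = 5985; 5985 < 7776? YES
  n = 22: C(22, 4) = 7315; 7315 < 7776? YES
  n = 23: C(23, 4) = 8855; 8855 < 7776? NO
  n = 24: C(24, 4) = 10626; 10626 < 7776? NO
  n = 25: C(25, 4) = 12650; 12650 < 7776? NO
The largest n with C(n, 4) < 7776 is n = 22 (where E[X] = 7315/7776 ≈ 0.9407150). Hence R_6(4) > 22, i.e. R_6(4) ≥ 23.

Largest n = 22; hence R_6(4) > 22.


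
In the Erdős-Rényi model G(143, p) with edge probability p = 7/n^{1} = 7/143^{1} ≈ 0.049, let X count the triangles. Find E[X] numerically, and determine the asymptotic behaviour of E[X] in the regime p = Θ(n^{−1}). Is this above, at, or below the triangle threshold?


Number of potential triangles: C(143, 3) = 477191.
Each occurs with probability p³ ≈ (0.049)³ ≈ 1.17297e-04.
By linearity: E[X] = C(143, 3)·p³ ≈ 477191 · 1.17297e-04 ≈ 55.973.
Here α = 1, so p = 7/n is exactly at the triangle threshold p ~ 1/n. Asymptotically E[X] → c³/6 = 7³/6 = 343/6 ≈ 57.167, a bounded constant. In this regime the triangle count is asymptotically Poisson(c³/6).

E[X] ≈ 55.973; in regime p = Θ(1/n^{1}) E[X] stays bounded (at the triangle threshold p ~ 1/n).


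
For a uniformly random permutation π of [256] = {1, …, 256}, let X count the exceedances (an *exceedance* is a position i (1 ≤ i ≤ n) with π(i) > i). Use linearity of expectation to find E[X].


Write X = Σ_{i=1}^{256} X_i, where X_i = 1_{π(i) > i}.
For each fixed i, π(i) is uniform over {1, …, 256} (marginal of a uniform permutation), so P[π(i) > i] = (n − i)/n. Summing: Σ_{i=1}^{256} (n − i)/n = (0 + 1 + … + 255)/256 = 256(256 − 1)/(2·256) = (256 − 1)/2.
Hence E[X] = Σ_{i=1}^{256} (256 − i)/256 = 255/2 ≈ 127.500.

E[X] = 255/2 = 127.500.


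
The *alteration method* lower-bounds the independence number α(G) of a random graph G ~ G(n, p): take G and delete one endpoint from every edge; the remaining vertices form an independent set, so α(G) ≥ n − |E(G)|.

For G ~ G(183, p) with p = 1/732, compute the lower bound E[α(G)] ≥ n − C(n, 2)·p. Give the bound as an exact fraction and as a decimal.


E[|E(G)|] = C(183, 2)·p = 16653 · (1/732) = 91/4.
E[α(G)] ≥ n − E[|E(G)|] = 183 − 91/4 = 641/4.
Numerically: ≈ 160.2500.
(This is only a lower bound; the true E[α(G)] may be larger.)

E[α(G)] ≥ 641/4 ≈ 160.2500.


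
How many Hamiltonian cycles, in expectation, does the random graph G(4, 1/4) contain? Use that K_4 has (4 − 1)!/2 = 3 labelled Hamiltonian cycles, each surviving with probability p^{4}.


K_4 has (4 − 1)!/2 = 3 labelled Hamiltonian cycles.
For each such Hamiltonian cycle H, let X_H = 1 if all 4 edges of H are present in G. Then P[X_H = 1] = p^{4} = (1/4)^{4} = 1/256.
By linearity: E[X] = Σ_H E[X_H] = 3 · p^{4} = 3 · 1/256 = 3/256.
Numerically: E[X] ≈ 0.011719.

E[X] = 3 · (1/4)^{4} = 3/256 ≈ 0.011719.


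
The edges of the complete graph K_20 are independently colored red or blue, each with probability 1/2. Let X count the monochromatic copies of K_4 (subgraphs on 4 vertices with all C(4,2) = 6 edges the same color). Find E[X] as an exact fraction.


Let X = Σ_S X_S over the C(20, 4) = 4845 subsets S of size 4, where X_S = 1 if the K_4 on S is monochromatic.
For a fixed S, the K_4 on S has C(4, 2) = 6 edges. P[all 6 edges red] = (1/2)^6, and likewise for blue, so P[monochromatic] = 2·(1/2)^6 = 2^{1 − 6} = 1/32.
Summing: E[X] = C(20, 4) · 2^{1 − 6} = 4845 · 1/32 = 4845/32.
Numerically: E[X] ≈ 151.406250.

E[X] = C(20,4)·2^(1−C(4,2)) = 4845/32 ≈ 151.406250.


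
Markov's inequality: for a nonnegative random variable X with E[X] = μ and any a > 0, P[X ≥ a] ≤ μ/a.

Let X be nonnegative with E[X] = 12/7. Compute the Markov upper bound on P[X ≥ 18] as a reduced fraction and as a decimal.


μ = E[X] = 12/7, a = 18.
Markov: P[X ≥ 18] ≤ μ/a = (12/7)/18 = 2/21.
Numerically: ≈ 0.0952.
(Since a = 18 > μ = 1.7143, the bound 2/21 is < 1 and informative.)

P[X ≥ 18] ≤ 2/21 ≈ 0.0952.


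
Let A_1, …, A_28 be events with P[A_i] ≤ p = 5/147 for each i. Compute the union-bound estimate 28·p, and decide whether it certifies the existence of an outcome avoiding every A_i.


Union bound: P[∪_{i=1}^{28} A_i] ≤ Σ_i P[A_i] ≤ 28·p = 28·(5/147) = 20/21.
Numerically: 20/21 ≈ 0.952381.
Is 20/21 < 1? YES.
Since P[∪ A_i] ≤ 20/21 < 1, the complement has P[∩ A_i^c] ≥ 1 − 20/21 = 1/21 > 0, so some outcome avoids every A_i.

28·p = 20/21 ≈ 0.952381; existence CERTIFIED by the union bound.


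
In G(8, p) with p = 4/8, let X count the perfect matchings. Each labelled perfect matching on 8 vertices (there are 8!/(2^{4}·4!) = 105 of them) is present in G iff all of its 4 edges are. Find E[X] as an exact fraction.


K_8 has 8!/(2^{4}·4!) = 105 labelled perfect matchings.
For each such perfect matching H, let X_H = 1 if all 4 edges of H are present in G. Then P[X_H = 1] = p^{4} = (1/2)^{4} = 1/16.
By linearity: E[X] = Σ_H E[X_H] = 105 · p^{4} = 105 · 1/16 = 105/16.
Numerically: E[X] ≈ 6.562.

E[X] = 105 · (1/2)^{4} = 105/16 ≈ 6.562.


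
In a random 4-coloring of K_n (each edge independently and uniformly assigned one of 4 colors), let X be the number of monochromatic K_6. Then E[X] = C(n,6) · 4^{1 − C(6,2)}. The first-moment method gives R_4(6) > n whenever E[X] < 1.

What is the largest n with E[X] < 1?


We need C(n, 6) · 4^{1 − 15} < 1, i.e. C(n, 6) < 4^{15 − 1} = 268435456.
Check values of n near the boundary:
  n = 77: C(77, 6) = 237093780; 237093780 < 268435456? YES
  n = 78: C(78, 6) = 256851595; 256851595 < 268435456? YES
  n = 79: C(79, 6) = 277962685; 277962685 < 268435456? NO
  n = 80: C(80, 6) = 300500200; 300500200 < 268435456? NO
The largest n with C(n, 6) < 268435456 is n = 78 (where E[X] = 256851595/268435456 ≈ 0.9568). Hence R_4(6) > 78, i.e. R_4(6) ≥ 79.

Largest n = 78; hence R_4(6) > 78.


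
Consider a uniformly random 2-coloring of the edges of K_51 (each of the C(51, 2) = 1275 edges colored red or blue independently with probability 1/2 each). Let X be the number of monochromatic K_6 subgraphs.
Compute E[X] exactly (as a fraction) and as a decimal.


Let X = Σ_S X_S over the C(51, 6) = 18009460 subsets S of size 6, where X_S = 1 if the K_6 on S is monochromatic.
For a fixed S, the K_6 on S has C(6, 2) = 15 edges. P[all 15 edges red] = (1/2)^15, and likewise for blue, so P[monochromatic] = 2·(1/2)^15 = 2^{1 − 15} = 1/16384.
By linearity of expectation: E[X] = C(51, 6) · 2^{1 − 15} = 18009460 · 1/16384 = 4502365/4096.
Numerically: E[X] ≈ 1099.2102.

E[X] = C(51,6)·2^(1−C(6,2)) = 4502365/4096 ≈ 1099.2102.


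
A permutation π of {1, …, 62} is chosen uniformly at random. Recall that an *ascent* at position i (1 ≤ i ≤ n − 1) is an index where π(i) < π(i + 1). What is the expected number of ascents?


Write X = Σ X_I over i = 1, …, 61, with X_I the indicator of one ascent.
There are 61 indicators.
For each fixed i, the pair (π(i), π(i+1)) is a uniformly random ordered pair of distinct values from {1, …, 62}; by symmetry P[π(i) < π(i+1)] = 1/2.
By linearity: E[X] = 61 · (1/2) = (62 − 1) · (1/2) = 61/2 ≈ 30.500.

E[X] = 61/2 = 30.500.


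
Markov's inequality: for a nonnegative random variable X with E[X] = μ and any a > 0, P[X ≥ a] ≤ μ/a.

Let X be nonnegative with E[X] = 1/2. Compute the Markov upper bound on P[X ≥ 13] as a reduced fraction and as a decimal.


μ = E[X] = 1/2, a = 13.
Markov: P[X ≥ 13] ≤ μ/a = (1/2)/13 = 1/26.
Numerically: ≈ 0.0385.
(Since a = 13 > μ = 0.5000, the bound 1/26 is < 1 and informative.)

P[X ≥ 13] ≤ 1/26 ≈ 0.0385.


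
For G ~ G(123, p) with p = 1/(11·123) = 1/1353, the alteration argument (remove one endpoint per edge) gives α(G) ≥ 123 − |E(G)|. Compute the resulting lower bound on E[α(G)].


E[|E(G)|] = C(123, 2)·p = 7503 · (1/1353) = 61/11.
E[α(G)] ≥ n − E[|E(G)|] = 123 − 61/11 = 1292/11.
Numerically: ≈ 117.45455.
(This is only a lower bound; the true E[α(G)] may be larger.)

E[α(G)] ≥ 1292/11 ≈ 117.45455.


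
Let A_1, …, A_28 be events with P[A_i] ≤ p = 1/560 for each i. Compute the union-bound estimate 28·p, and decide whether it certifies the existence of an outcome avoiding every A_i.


Union bound: P[∪_{i=1}^{28} A_i] ≤ Σ_i P[A_i] ≤ 28·p = 28·(1/560) = 1/20.
Numerically: 1/20 ≈ 0.050.
Is 1/20 < 1? YES.
Since P[∪ A_i] ≤ 1/20 < 1, the complement has P[∩ A_i^c] ≥ 1 − 1/20 = 19/20 > 0, so some outcome avoids every A_i.

28·p = 1/20 ≈ 0.050; existence CERTIFIED by the union bound.


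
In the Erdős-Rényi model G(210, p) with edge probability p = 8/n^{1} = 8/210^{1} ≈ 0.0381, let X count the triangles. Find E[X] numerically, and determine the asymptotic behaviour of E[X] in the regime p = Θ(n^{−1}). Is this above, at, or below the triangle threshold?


Number of potential triangles: C(210, 3) = 1521520.
Each occurs with probability p³ ≈ (0.0381)³ ≈ 5.528561e-05.
By linearity: E[X] = C(210, 3)·p³ ≈ 1521520 · 5.528561e-05 ≈ 84.1182.
Here α = 1, so p = 8/n is exactly at the triangle threshold p ~ 1/n. Asymptotically E[X] → c³/6 = 8³/6 = 256/3 ≈ 85.3333, a bounded constant. In this regime the triangle count is asymptotically Poisson(c³/6).

E[X] ≈ 84.1182; in regime p = Θ(1/n^{1}) E[X] stays bounded (at the triangle threshold p ~ 1/n).


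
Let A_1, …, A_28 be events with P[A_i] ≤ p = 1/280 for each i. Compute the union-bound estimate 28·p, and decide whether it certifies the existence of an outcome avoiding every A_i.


Union bound: P[∪_{i=1}^{28} A_i] ≤ Σ_i P[A_i] ≤ 28·p = 28·(1/280) = 1/10.
Numerically: 1/10 ≈ 0.100000.
Is 1/10 < 1? YES.
Since P[∪ A_i] ≤ 1/10 < 1, the complement has P[∩ A_i^c] ≥ 1 − 1/10 = 9/10 > 0, so some outcome avoids every A_i.

28·p = 1/10 ≈ 0.100000; existence CERTIFIED by the union bound.


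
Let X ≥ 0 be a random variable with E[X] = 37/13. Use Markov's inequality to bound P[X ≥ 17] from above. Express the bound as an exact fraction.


μ = E[X] = 37/13, a = 17.
Markov: P[X ≥ 17] ≤ μ/a = (37/13)/17 = 37/221.
Numerically: ≈ 0.1674.
(Since a = 17 > μ = 2.8462, the bound 37/221 is < 1 and informative.)

P[X ≥ 17] ≤ 37/221 ≈ 0.1674.


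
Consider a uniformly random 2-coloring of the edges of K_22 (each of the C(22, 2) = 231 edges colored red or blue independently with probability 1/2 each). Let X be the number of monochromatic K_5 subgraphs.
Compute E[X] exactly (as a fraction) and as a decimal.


Let X = Σ_S X_S over the C(22, 5) = 26334 subsets S of size 5, where X_S = 1 if the K_5 on S is monochromatic.
For a fixed S, the K_5 on S has C(5, 2) = 10 edges. P[all 10 edges red] = (1/2)^10, and likewise for blue, so P[monochromatic] = 2·(1/2)^10 = 2^{1 − 10} = 1/512.
By linearity of expectation: E[X] = C(22, 5) · 2^{1 − 10} = 26334 · 1/512 = 13167/256.
Numerically: E[X] ≈ 51.433594.

E[X] = C(22,5)·2^(1−C(5,2)) = 13167/256 ≈ 51.433594.


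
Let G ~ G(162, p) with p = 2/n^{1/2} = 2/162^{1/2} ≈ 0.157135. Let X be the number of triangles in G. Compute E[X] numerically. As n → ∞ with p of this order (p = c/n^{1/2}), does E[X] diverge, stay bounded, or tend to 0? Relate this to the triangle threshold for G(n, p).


Number of potential triangles: C(162, 3) = 695520.
Each occurs with probability p³ ≈ (0.157135)³ ≈ 3.87987260e-03.
By linearity: E[X] = C(162, 3)·p³ ≈ 695520 · 3.87987260e-03 ≈ 2698.528990.
Since α = 1/2 < 1, p = c/n^{1/2} ≫ 1/n is above the triangle threshold p ~ 1/n. Asymptotically E[X] ~ (c³/6)·n^{3(1−α)} = (2³/6)·n^{1.5} → ∞; triangles are abundant w.h.p.

E[X] ≈ 2698.528990; in regime p = Θ(1/n^{1/2}) E[X] diverges (above the triangle threshold p ~ 1/n).


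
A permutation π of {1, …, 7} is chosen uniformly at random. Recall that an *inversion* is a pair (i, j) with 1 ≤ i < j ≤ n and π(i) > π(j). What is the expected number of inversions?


Write X = Σ X_I over the C(7, 2) = 21 pairs i < j, with X_I the indicator of one inversion.
There are 21 indicators.
For each fixed pair i < j, the values π(i) and π(j) are two distinct elements of {1, …, 7} in uniformly random order; by symmetry P[π(i) > π(j)] = 1/2.
By linearity: E[X] = 21 · (1/2) = C(7, 2) · (1/2) = 21/2 = 21/2 ≈ 10.50000.

E[X] = 21/2 = 10.50000.


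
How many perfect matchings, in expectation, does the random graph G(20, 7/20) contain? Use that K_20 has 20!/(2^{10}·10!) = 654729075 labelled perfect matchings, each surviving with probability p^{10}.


K_20 has 20!/(2^{10}·10!) = 654729075 labelled perfect matchings.
For each such perfect matching H, let X_H = 1 if all 10 edges of H are present in G. Then P[X_H = 1] = p^{10} = (7/20)^{10} = 282475249/10240000000000.
By linearity: E[X] = Σ_H E[X_H] = 654729075 · p^{10} = 654729075 · 282475249/10240000000000 = 7397790339526587/409600000000.
Numerically: E[X] ≈ 18061.

E[X] = 654729075 · (7/20)^{10} = 7397790339526587/409600000000 ≈ 18061.


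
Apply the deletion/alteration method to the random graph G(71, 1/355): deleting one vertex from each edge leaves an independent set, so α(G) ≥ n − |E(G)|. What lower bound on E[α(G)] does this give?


E[|E(G)|] = C(71, 2)·p = 2485 · (1/355) = 7.
E[α(G)] ≥ n − E[|E(G)|] = 71 − 7 = 64.
Numerically: ≈ 64.00000.
(This is only a lower bound; the true E[α(G)] may be larger.)

E[α(G)] ≥ 64 ≈ 64.00000.


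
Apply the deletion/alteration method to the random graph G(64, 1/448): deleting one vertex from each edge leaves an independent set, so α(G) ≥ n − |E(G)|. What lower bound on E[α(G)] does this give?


E[|E(G)|] = C(64, 2)·p = 2016 · (1/448) = 9/2.
E[α(G)] ≥ n − E[|E(G)|] = 64 − 9/2 = 119/2.
Numerically: ≈ 59.5000.
(This is only a lower bound; the true E[α(G)] may be larger.)

E[α(G)] ≥ 119/2 ≈ 59.5000.


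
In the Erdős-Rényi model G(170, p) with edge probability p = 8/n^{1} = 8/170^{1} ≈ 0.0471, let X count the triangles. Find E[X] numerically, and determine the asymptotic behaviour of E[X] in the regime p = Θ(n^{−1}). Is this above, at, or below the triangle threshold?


Number of potential triangles: C(170, 3) = 804440.
Each occurs with probability p³ ≈ (0.0471)³ ≈ 1.04213e-04.
By linearity: E[X] = C(170, 3)·p³ ≈ 804440 · 1.04213e-04 ≈ 83.833.
Here α = 1, so p = 8/n is exactly at the triangle threshold p ~ 1/n. Asymptotically E[X] → c³/6 = 8³/6 = 256/3 ≈ 85.333, a bounded constant. In this regime the triangle count is asymptotically Poisson(c³/6).

E[X] ≈ 83.833; in regime p = Θ(1/n^{1}) E[X] stays bounded (at the triangle threshold p ~ 1/n).


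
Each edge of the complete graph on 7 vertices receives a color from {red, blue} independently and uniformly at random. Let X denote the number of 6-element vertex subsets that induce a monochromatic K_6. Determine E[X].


Let X = Σ_S X_S over the C(7, 6) = 7 subsets S of size 6, where X_S = 1 if the K_6 on S is monochromatic.
For a fixed S, the K_6 on S has C(6, 2) = 15 edges. P[all 15 edges red] = (1/2)^15, and likewise for blue, so P[monochromatic] = 2·(1/2)^15 = 2^{1 − 15} = 1/16384.
By linearity of expectation: E[X] = C(7, 6) · 2^{1 − 15} = 7 · 1/16384 = 7/16384.
Numerically: E[X] ≈ 0.00043.

E[X] = C(7,6)·2^(1−C(6,2)) = 7/16384 ≈ 0.00043.


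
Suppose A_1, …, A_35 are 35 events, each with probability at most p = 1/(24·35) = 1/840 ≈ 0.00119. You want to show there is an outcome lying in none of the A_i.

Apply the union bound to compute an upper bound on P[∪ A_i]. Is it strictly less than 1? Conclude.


Union bound: P[∪_{i=1}^{35} A_i] ≤ Σ_i P[A_i] ≤ 35·p = 35·(1/840) = 1/24.
Numerically: 1/24 ≈ 0.04167.
Is 1/24 < 1? YES.
Since P[∪ A_i] ≤ 1/24 < 1, the complement has P[∩ A_i^c] ≥ 1 − 1/24 = 23/24 > 0, so some outcome avoids every A_i.

35·p = 1/24 ≈ 0.04167; existence CERTIFIED by the union bound.


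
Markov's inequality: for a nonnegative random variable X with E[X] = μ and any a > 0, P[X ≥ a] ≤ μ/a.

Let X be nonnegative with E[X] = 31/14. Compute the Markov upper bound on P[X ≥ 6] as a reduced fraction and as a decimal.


μ = E[X] = 31/14, a = 6.
Markov: P[X ≥ 6] ≤ μ/a = (31/14)/6 = 31/84.
Numerically: ≈ 0.369.
(Since a = 6 > μ = 2.214, the bound 31/84 is < 1 and informative.)

P[X ≥ 6] ≤ 31/84 ≈ 0.369.


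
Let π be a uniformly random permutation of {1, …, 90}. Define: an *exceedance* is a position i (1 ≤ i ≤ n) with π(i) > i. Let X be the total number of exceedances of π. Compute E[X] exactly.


Write X = Σ_{i=1}^{90} X_i, where X_i = 1_{π(i) > i}.
For each fixed i, π(i) is uniform over {1, …, 90} (marginal of a uniform permutation), so P[π(i) > i] = (n − i)/n. Summing: Σ_{i=1}^{90} (n − i)/n = (0 + 1 + … + 89)/90 = 90(90 − 1)/(2·90) = (90 − 1)/2.
Hence E[X] = Σ_{i=1}^{90} (90 − i)/90 = 89/2 ≈ 44.500.

E[X] = 89/2 = 44.500.


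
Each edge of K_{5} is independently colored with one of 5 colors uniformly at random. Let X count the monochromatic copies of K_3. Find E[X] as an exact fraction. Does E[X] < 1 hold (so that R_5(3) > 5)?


E[X] = C(5, 3) · 5^{1 − 3} = 10 · 5^{−2} = 10/25.
As a reduced fraction: E[X] = 2/5 ≈ 0.400.
Is E[X] < 1? YES.
Since E[X] < 1, there exists a 5-coloring of K_{5} with no monochromatic K_3; hence R_5(3) > 5.

E[X] = 2/5 ≈ 0.400; E[X] < 1, so R_5(3) > 5.


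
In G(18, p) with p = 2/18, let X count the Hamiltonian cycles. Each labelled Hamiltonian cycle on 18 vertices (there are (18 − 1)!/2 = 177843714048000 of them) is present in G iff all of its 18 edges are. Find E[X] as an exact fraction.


K_18 has (18 − 1)!/2 = 177843714048000 labelled Hamiltonian cycles.
For each such Hamiltonian cycle H, let X_H = 1 if all 18 edges of H are present in G. Then P[X_H = 1] = p^{18} = (1/9)^{18} = 1/150094635296999121.
By linearity of expectation: E[X] = Σ_H E[X_H] = 177843714048000 · p^{18} = 177843714048000 · 1/150094635296999121 = 243955712000/205891132094649.
Numerically: E[X] ≈ 0.001185.

E[X] = 177843714048000 · (1/9)^{18} = 243955712000/205891132094649 ≈ 0.001185.


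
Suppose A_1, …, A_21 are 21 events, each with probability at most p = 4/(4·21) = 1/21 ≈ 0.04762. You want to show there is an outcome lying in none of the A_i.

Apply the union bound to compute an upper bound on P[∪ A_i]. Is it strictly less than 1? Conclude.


Union bound: P[∪_{i=1}^{21} A_i] ≤ Σ_i P[A_i] ≤ 21·p = 21·(1/21) = 1.
Numerically: 1 ≈ 1.00000.
Is 1 < 1? NO.
Since the bound 1 is ≥ 1, the union bound is uninformative here; it does NOT by itself certify existence.

21·p = 1 ≈ 1.00000; existence NOT certified by the union bound.


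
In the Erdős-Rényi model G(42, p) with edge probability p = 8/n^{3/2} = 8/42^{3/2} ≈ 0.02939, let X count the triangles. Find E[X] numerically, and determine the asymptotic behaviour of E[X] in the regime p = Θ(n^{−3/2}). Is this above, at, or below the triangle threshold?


Number of potential triangles: C(42, 3) = 11480.
Each occurs with probability p³ ≈ (0.02939)³ ≈ 2.538915e-05.
By linearity: E[X] = C(42, 3)·p³ ≈ 11480 · 2.538915e-05 ≈ 0.2915.
Since α = 3/2 > 1, p = c/n^{3/2} = o(1/n) is below the triangle threshold p ~ 1/n. Asymptotically E[X] ~ (c³/6)·n^{3(1−α)} = (8³/6)·n^{-1.5} → 0, so by Markov's inequality G has no triangles w.h.p.

E[X] ≈ 0.2915; in regime p = Θ(1/n^{3/2}) E[X] tends to 0 (below the triangle threshold p ~ 1/n).


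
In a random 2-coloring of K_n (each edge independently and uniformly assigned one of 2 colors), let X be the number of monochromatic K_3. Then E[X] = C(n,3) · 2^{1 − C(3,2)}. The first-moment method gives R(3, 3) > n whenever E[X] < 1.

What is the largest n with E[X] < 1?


We need C(n, 3) · 2^{1 − 3} < 1, i.e. C(n, 3) < 2^{3 − 1} = 4.
Check values of n near the boundary:
  n = 3: C(3, 3) = 1; 1 < 4? YES
  n = 4: C(4, 3) = 4; 4 < 4? NO
  n = 5: C(5, 3) = 10; 10 < 4? NO
  n = 6: C(6, 3) = 20; 20 < 4? NO
The largest n with C(n, 3) < 4 is n = 3 (where E[X] = 1/4 ≈ 0.2500). Hence R(3, 3) > 3, i.e. R(3, 3) ≥ 4.

Largest n = 3; hence R(3, 3) > 3.


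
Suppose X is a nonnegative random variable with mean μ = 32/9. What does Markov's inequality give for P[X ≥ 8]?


μ = E[X] = 32/9, a = 8.
Markov: P[X ≥ 8] ≤ μ/a = (32/9)/8 = 4/9.
Numerically: ≈ 0.44444.
(Since a = 8 > μ = 3.55556, the bound 4/9 is < 1 and informative.)

P[X ≥ 8] ≤ 4/9 ≈ 0.44444.


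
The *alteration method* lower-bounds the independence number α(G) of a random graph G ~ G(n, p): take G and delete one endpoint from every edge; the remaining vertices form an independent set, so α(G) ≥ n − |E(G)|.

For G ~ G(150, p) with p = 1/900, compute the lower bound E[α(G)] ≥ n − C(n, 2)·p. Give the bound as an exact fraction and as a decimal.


E[|E(G)|] = C(150, 2)·p = 11175 · (1/900) = 149/12.
E[α(G)] ≥ n − E[|E(G)|] = 150 − 149/12 = 1651/12.
Numerically: ≈ 137.58333.
(This is only a lower bound; the true E[α(G)] may be larger.)

E[α(G)] ≥ 1651/12 ≈ 137.58333.


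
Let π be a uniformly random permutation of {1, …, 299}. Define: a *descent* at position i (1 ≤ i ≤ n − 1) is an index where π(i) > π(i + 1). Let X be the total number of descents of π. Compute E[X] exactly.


Write X = Σ X_I over i = 1, …, 298, with X_I the indicator of one descent.
There are 298 indicators.
For each fixed i, the pair (π(i), π(i+1)) is a uniformly random ordered pair of distinct values from {1, …, 299}; by symmetry P[π(i) > π(i+1)] = 1/2.
By linearity: E[X] = 298 · (1/2) = (299 − 1) · (1/2) = 149 ≈ 149.000000.

E[X] = 149 = 149.000000.


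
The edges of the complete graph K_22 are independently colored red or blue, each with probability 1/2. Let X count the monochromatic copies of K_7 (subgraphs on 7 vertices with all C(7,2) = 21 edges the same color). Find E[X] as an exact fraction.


Let X = Σ_S X_S over the C(22, 7) = 170544 subsets S of size 7, where X_S = 1 if the K_7 on S is monochromatic.
For a fixed S, the K_7 on S has C(7, 2) = 21 edges. P[all 21 edges red] = (1/2)^21, and likewise for blue, so P[monochromatic] = 2·(1/2)^21 = 2^{1 − 21} = 1/1048576.
By linearity of expectation: E[X] = C(22, 7) · 2^{1 − 21} = 170544 · 1/1048576 = 10659/65536.
Numerically: E[X] ≈ 0.163.

E[X] = C(22,7)·2^(1−C(7,2)) = 10659/65536 ≈ 0.163.


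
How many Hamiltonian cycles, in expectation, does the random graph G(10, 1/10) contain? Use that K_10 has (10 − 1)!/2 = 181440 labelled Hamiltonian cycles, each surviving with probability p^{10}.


K_10 has (10 − 1)!/2 = 181440 labelled Hamiltonian cycles.
For each such Hamiltonian cycle H, let X_H = 1 if all 10 edges of H are present in G. Then P[X_H = 1] = p^{10} = (1/10)^{10} = 1/10000000000.
By linearity of expectation: E[X] = Σ_H E[X_H] = 181440 · p^{10} = 181440 · 1/10000000000 = 567/31250000.
Numerically: E[X] ≈ 1.8144e-05.

E[X] = 181440 · (1/10)^{10} = 567/31250000 ≈ 1.8144e-05.


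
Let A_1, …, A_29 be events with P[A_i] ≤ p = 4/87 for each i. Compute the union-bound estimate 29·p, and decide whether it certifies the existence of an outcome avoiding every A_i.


Union bound: P[∪_{i=1}^{29} A_i] ≤ Σ_i P[A_i] ≤ 29·p = 29·(4/87) = 4/3.
Numerically: 4/3 ≈ 1.333.
Is 4/3 < 1? NO.
Since the bound 4/3 is ≥ 1, the union bound is uninformative here; it does NOT by itself certify existence.

29·p = 4/3 ≈ 1.333; existence NOT certified by the union bound.


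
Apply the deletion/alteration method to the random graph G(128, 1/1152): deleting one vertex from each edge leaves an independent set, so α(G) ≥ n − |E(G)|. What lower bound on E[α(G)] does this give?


E[|E(G)|] = C(128, 2)·p = 8128 · (1/1152) = 127/18.
E[α(G)] ≥ n − E[|E(G)|] = 128 − 127/18 = 2177/18.
Numerically: ≈ 120.9444.
(This is only a lower bound; the true E[α(G)] may be larger.)

E[α(G)] ≥ 2177/18 ≈ 120.9444.


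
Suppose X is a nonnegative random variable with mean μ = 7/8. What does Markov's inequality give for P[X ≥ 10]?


μ = E[X] = 7/8, a = 10.
Markov: P[X ≥ 10] ≤ μ/a = (7/8)/10 = 7/80.
Numerically: ≈ 0.0875.
(Since a = 10 > μ = 0.8750, the bound 7/80 is < 1 and informative.)

P[X ≥ 10] ≤ 7/80 ≈ 0.0875.


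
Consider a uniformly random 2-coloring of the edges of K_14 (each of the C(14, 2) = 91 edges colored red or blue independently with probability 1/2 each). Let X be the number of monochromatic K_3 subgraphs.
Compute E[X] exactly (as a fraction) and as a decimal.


Let X = Σ_S X_S over the C(14, 3) = 364 subsets S of size 3, where X_S = 1 if the K_3 on S is monochromatic.
For a fixed S, the K_3 on S has C(3, 2) = 3 edges. P[all 3 edges red] = (1/2)^3, and likewise for blue, so P[monochromatic] = 2·(1/2)^3 = 2^{1 − 3} = 1/4.
By linearity: E[X] = C(14, 3) · 2^{1 − 3} = 364 · 1/4 = 91.
Numerically: E[X] ≈ 91.0000.

E[X] = C(14,3)·2^(1−C(3,2)) = 91 ≈ 91.0000.


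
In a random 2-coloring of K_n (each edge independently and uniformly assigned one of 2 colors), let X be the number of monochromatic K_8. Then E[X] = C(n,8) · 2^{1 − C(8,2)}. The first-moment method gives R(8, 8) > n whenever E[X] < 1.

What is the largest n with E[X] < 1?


We need C(n, 8) · 2^{1 − 28} < 1, i.e. C(n, 8) < 2^{28 − 1} = 134217728.
Check values of n near the boundary:
  n = 40: C(40, 8) = 76904685; 76904685 < 134217728? YES
  n = 41: C(41, 8) = 95548245; 95548245 < 134217728? YES
  n = 42: C(42, 8) = 118030185; 118030185 < 134217728? YES
  n = 43: C(43, 8) = 145008513; 145008513 < 134217728? NO
  n = 44: C(44, 8) = 177232627; 177232627 < 134217728? NO
The largest n with C(n, 8) < 134217728 is n = 42 (where E[X] = 118030185/134217728 ≈ 0.87939). Hence R(8, 8) > 42, i.e. R(8, 8) ≥ 43.

Largest n = 42; hence R(8, 8) > 42.


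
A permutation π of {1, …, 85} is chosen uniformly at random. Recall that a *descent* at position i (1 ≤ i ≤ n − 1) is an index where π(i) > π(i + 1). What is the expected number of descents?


Write X = Σ X_I over i = 1, …, 84, with X_I the indicator of one descent.
There are 84 indicators.
For each fixed i, the pair (π(i), π(i+1)) is a uniformly random ordered pair of distinct values from {1, …, 85}; by symmetry P[π(i) > π(i+1)] = 1/2.
By linearity: E[X] = 84 · (1/2) = (85 − 1) · (1/2) = 42 ≈ 42.00000.

E[X] = 42 = 42.00000.


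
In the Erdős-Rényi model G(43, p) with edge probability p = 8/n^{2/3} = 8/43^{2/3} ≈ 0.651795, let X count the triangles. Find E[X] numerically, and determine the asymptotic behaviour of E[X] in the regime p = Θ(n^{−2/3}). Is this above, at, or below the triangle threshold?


Number of potential triangles: C(43, 3) = 12341.
Each occurs with probability p³ ≈ (0.651795)³ ≈ 2.76906436e-01.
By linearity: E[X] = C(43, 3)·p³ ≈ 12341 · 2.76906436e-01 ≈ 3417.302326.
Since α = 2/3 < 1, p = c/n^{2/3} ≫ 1/n is above the triangle threshold p ~ 1/n. Asymptotically E[X] ~ (c³/6)·n^{3(1−α)} = (8³/6)·n^{1} → ∞; triangles are abundant w.h.p.

E[X] ≈ 3417.302326; in regime p = Θ(1/n^{2/3}) E[X] diverges (above the triangle threshold p ~ 1/n).


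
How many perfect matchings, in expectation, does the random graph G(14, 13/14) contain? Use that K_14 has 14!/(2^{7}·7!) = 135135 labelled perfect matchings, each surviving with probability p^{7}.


K_14 has 14!/(2^{7}·7!) = 135135 labelled perfect matchings.
For each such perfect matching H, let X_H = 1 if all 7 edges of H are present in G. Then P[X_H = 1] = p^{7} = (13/14)^{7} = 62748517/105413504.
Summing the indicators: E[X] = Σ_H E[X_H] = 135135 · p^{7} = 135135 · 62748517/105413504 = 1211360120685/15059072.
Numerically: E[X] ≈ 80440.6.

E[X] = 135135 · (13/14)^{7} = 1211360120685/15059072 ≈ 80440.6.


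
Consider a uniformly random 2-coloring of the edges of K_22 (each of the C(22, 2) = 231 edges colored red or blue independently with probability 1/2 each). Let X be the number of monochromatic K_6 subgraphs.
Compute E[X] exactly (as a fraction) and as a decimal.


Let X = Σ_S X_S over the C(22, 6) = 74613 subsets S of size 6, where X_S = 1 if the K_6 on S is monochromatic.
For a fixed S, the K_6 on S has C(6, 2) = 15 edges. P[all 15 edges red] = (1/2)^15, and likewise for blue, so P[monochromatic] = 2·(1/2)^15 = 2^{1 − 15} = 1/16384.
By linearity of expectation: E[X] = C(22, 6) · 2^{1 − 15} = 74613 · 1/16384 = 74613/16384.
Numerically: E[X] ≈ 4.5540.

E[X] = C(22,6)·2^(1−C(6,2)) = 74613/16384 ≈ 4.5540.


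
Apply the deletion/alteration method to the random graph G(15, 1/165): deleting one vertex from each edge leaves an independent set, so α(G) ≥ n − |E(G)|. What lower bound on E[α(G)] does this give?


E[|E(G)|] = C(15, 2)·p = 105 · (1/165) = 7/11.
E[α(G)] ≥ n − E[|E(G)|] = 15 − 7/11 = 158/11.
Numerically: ≈ 14.3636.
(This is only a lower bound; the true E[α(G)] may be larger.)

E[α(G)] ≥ 158/11 ≈ 14.3636.


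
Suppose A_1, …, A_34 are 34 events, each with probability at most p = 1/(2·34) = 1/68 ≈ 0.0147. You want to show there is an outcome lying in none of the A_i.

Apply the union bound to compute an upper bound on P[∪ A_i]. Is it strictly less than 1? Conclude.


Union bound: P[∪_{i=1}^{34} A_i] ≤ Σ_i P[A_i] ≤ 34·p = 34·(1/68) = 1/2.
Numerically: 1/2 ≈ 0.5000.
Is 1/2 < 1? YES.
Since P[∪ A_i] ≤ 1/2 < 1, the complement has P[∩ A_i^c] ≥ 1 − 1/2 = 1/2 > 0, so some outcome avoids every A_i.

34·p = 1/2 ≈ 0.5000; existence CERTIFIED by the union bound.


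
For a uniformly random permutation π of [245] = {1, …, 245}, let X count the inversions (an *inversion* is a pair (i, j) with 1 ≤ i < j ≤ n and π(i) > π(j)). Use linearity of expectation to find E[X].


Write X = Σ X_I over the C(245, 2) = 29890 pairs i < j, with X_I the indicator of one inversion.
There are 29890 indicators.
For each fixed pair i < j, the values π(i) and π(j) are two distinct elements of {1, …, 245} in uniformly random order; by symmetry P[π(i) > π(j)] = 1/2.
By linearity: E[X] = 29890 · (1/2) = C(245, 2) · (1/2) = 29890/2 = 14945 ≈ 14945.0000.

E[X] = 14945 = 14945.0000.


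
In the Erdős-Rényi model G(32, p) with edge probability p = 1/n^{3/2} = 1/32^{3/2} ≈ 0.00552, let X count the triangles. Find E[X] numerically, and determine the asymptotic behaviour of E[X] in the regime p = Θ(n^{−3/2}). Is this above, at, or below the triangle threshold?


Number of potential triangles: C(32, 3) = 4960.
Each occurs with probability p³ ≈ (0.00552)³ ≈ 1.68587e-07.
By linearity: E[X] = C(32, 3)·p³ ≈ 4960 · 1.68587e-07 ≈ 0.001.
Since α = 3/2 > 1, p = c/n^{3/2} = o(1/n) is below the triangle threshold p ~ 1/n. Asymptotically E[X] ~ (c³/6)·n^{3(1−α)} = (1³/6)·n^{-1.5} → 0, so by Markov's inequality G has no triangles w.h.p.

E[X] ≈ 0.001; in regime p = Θ(1/n^{3/2}) E[X] tends to 0 (below the triangle threshold p ~ 1/n).


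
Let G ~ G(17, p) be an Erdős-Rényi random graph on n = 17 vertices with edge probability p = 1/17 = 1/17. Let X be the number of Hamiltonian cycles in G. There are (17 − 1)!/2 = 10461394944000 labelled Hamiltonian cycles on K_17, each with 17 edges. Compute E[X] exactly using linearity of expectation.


K_17 has (17 − 1)!/2 = 10461394944000 labelled Hamiltonian cycles.
For each such Hamiltonian cycle H, let X_H = 1 if all 17 edges of H are present in G. Then P[X_H = 1] = p^{17} = (1/17)^{17} = 1/827240261886336764177.
By linearity: E[X] = Σ_H E[X_H] = 10461394944000 · p^{17} = 10461394944000 · 1/827240261886336764177 = 10461394944000/827240261886336764177.
Numerically: E[X] ≈ 1.26e-08.

E[X] = 10461394944000 · (1/17)^{17} = 10461394944000/827240261886336764177 ≈ 1.26e-08.


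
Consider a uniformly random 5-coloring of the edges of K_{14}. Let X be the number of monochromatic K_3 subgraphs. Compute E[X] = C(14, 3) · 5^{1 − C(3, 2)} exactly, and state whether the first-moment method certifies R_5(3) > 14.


E[X] = C(14, 3) · 5^{1 − 3} = 364 · 5^{−2} = 364/25.
As a reduced fraction: E[X] = 364/25 ≈ 14.5600000.
Is E[X] < 1? NO.
Since E[X] ≥ 1, the first-moment bound is inconclusive at n = 14; it does NOT by itself certify R_5(3) > 14.

E[X] = 364/25 ≈ 14.5600000; E[X] ≥ 1; first-moment method inconclusive here.


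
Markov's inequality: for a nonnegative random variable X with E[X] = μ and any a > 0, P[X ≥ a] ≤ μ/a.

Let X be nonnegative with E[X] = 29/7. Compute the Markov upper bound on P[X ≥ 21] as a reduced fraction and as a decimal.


μ = E[X] = 29/7, a = 21.
Markov: P[X ≥ 21] ≤ μ/a = (29/7)/21 = 29/147.
Numerically: ≈ 0.197.
(Since a = 21 > μ = 4.143, the bound 29/147 is < 1 and informative.)

P[X ≥ 21] ≤ 29/147 ≈ 0.197.


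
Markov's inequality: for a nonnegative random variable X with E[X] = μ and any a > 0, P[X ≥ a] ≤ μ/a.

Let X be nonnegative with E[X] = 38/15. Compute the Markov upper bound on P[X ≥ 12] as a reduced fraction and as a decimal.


μ = E[X] = 38/15, a = 12.
Markov: P[X ≥ 12] ≤ μ/a = (38/15)/12 = 19/90.
Numerically: ≈ 0.2111.
(Since a = 12 > μ = 2.5333, the bound 19/90 is < 1 and informative.)

P[X ≥ 12] ≤ 19/90 ≈ 0.2111.


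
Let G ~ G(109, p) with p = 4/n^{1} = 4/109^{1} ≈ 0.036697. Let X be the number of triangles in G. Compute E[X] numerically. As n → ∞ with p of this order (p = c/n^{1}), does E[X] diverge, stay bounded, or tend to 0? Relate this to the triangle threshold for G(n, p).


Number of potential triangles: C(109, 3) = 209934.
Each occurs with probability p³ ≈ (0.036697)³ ≈ 4.9419743e-05.
By linearity: E[X] = C(109, 3)·p³ ≈ 209934 · 4.9419743e-05 ≈ 10.37488.
Here α = 1, so p = 4/n is exactly at the triangle threshold p ~ 1/n. Asymptotically E[X] → c³/6 = 4³/6 = 32/3 ≈ 10.66667, a bounded constant. In this regime the triangle count is asymptotically Poisson(c³/6).

E[X] ≈ 10.37488; in regime p = Θ(1/n^{1}) E[X] stays bounded (at the triangle threshold p ~ 1/n).
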